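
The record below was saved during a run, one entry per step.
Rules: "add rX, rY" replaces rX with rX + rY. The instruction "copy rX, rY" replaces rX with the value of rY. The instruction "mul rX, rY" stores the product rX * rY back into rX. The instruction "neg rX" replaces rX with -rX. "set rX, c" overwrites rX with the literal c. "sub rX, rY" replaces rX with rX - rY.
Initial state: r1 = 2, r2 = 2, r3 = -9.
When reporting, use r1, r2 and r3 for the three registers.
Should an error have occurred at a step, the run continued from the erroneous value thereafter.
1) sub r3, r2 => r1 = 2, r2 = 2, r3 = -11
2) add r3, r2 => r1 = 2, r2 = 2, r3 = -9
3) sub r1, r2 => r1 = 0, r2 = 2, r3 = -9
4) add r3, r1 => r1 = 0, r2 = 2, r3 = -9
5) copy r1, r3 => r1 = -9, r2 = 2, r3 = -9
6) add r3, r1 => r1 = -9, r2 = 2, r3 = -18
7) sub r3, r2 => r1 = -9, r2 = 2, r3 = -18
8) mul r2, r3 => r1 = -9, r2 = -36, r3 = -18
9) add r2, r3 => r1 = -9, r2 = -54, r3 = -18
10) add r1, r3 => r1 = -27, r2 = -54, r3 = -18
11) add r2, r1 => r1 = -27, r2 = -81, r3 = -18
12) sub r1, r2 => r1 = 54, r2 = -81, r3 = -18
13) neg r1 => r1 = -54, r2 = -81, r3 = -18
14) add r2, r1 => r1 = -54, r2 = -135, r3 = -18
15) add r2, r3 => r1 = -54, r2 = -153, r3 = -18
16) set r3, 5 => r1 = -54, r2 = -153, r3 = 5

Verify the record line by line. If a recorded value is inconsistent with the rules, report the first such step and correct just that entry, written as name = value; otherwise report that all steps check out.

1. r3 = -9 - 2 = -11 (same as recorded)
2. r3 = -11 + 2 = -9 (confirmed correct)
3. r1 = 2 - 2 = 0 (matches)
4. r3 = -9 + 0 = -9 (in agreement)
5. r1 = -9 (agrees with the record)
6. r3 = -9 + -9 = -18 (exactly as logged)
7. r3 = -18 - 2 = -20 (a discrepancy with the record)
First deviation found at step 7; the corrected entry is r3 = -20.

step 7, r3 = -20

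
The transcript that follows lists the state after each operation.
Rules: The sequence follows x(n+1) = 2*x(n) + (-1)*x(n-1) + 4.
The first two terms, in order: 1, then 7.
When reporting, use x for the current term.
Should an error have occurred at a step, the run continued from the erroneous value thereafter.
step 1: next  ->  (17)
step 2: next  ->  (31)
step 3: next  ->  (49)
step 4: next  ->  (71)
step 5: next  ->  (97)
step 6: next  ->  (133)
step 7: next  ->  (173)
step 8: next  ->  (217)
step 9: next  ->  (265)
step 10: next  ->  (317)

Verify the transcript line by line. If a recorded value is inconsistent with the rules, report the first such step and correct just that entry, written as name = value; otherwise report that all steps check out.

step 6, x = 127

Step 1: x = 2*(7) + (-1)*(1) + (4) = 17 — consistent with the transcript.
Step 2: x = 2*(17) + (-1)*(7) + (4) = 31 — agrees with the transcript.
Step 3: x = 2*(31) + (-1)*(17) + (4) = 49 — no discrepancy.
Step 4: x = 2*(49) + (-1)*(31) + (4) = 71 — checks out.
Step 5: x = 2*(71) + (-1)*(49) + (4) = 97 — matches.
Step 6: x = 2*(97) + (-1)*(71) + (4) = 127 — the entry is off here.
That makes step 6 the first incorrect line — x = 127 is what it should show.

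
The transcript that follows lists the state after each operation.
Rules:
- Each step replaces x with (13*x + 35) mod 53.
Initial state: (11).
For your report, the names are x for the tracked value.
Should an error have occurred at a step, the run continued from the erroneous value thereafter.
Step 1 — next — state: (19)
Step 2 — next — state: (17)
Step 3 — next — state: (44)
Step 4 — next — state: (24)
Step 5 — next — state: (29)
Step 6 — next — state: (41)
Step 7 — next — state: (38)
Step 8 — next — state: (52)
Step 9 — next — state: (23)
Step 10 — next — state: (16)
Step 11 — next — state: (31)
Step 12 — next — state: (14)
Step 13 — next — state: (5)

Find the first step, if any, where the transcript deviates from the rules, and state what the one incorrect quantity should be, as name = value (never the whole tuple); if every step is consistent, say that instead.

Step 1: x = (13*11 + 35) mod 53 = 19 — agrees with the transcript.
Step 2: x = (13*19 + 35) mod 53 = 17 — checks out.
Step 3: x = (13*17 + 35) mod 53 = 44 — same as recorded.
Step 4: x = (13*44 + 35) mod 53 = 24 — in agreement.
Step 5: x = (13*24 + 35) mod 53 = 29 — matches.
Step 6: x = (13*29 + 35) mod 53 = 41 — verified.
Step 7: x = (13*41 + 35) mod 53 = 38 — confirmed correct.
Step 8: x = (13*38 + 35) mod 53 = 52 — same as recorded.
Step 9: x = (13*52 + 35) mod 53 = 22 — not what was recorded.
The earliest wrong entry is at step 9: it should read x = 22.

step 9, x = 22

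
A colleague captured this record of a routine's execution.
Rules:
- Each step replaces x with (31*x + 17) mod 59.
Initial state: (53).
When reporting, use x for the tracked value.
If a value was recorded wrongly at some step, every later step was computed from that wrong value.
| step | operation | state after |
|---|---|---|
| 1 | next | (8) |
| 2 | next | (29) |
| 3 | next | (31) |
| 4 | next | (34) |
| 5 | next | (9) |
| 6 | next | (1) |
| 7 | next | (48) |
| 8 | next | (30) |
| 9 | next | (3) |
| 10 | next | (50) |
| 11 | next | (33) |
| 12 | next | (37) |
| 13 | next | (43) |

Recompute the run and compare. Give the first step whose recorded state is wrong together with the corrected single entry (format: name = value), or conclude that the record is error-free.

step 1: x = (31*53 + 17) mod 59 = 8 -> consistent with the record
step 2: x = (31*8 + 17) mod 59 = 29 -> verified
step 3: x = (31*29 + 17) mod 59 = 31 -> same as recorded
step 4: x = (31*31 + 17) mod 59 = 34 -> exactly as logged
step 5: x = (31*34 + 17) mod 59 = 9 -> exactly as logged
step 6: x = (31*9 + 17) mod 59 = 1 -> in agreement
step 7: x = (31*1 + 17) mod 59 = 48 -> checks out
step 8: x = (31*48 + 17) mod 59 = 30 -> verified
step 9: x = (31*30 + 17) mod 59 = 3 -> same as recorded
step 10: x = (31*3 + 17) mod 59 = 51 -> the record disagrees here
Conclusion: step 10 carries the first error; the entry should be x = 51.

step 10, x = 51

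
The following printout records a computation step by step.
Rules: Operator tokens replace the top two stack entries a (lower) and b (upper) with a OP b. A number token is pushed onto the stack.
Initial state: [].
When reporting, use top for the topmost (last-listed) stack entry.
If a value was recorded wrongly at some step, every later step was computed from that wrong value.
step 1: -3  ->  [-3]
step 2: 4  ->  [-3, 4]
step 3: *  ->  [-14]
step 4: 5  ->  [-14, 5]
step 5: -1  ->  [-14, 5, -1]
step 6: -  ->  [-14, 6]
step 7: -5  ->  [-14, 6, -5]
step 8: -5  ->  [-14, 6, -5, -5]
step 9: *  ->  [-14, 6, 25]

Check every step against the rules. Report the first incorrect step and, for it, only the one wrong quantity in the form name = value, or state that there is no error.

step 3, top = -12

Recomputing the run from the initial state:
step 1: [-3]
step 2: [-3, 4]
step 3: [-12]
step 4: [-12, 5]
step 5: [-12, 5, -1]
step 6: [-12, 6]
step 7: [-12, 6, -5]
step 8: [-12, 6, -5, -5]
step 9: [-12, 6, 25]
The first disagreement with the printout is at step 3, where the value should be top = -12.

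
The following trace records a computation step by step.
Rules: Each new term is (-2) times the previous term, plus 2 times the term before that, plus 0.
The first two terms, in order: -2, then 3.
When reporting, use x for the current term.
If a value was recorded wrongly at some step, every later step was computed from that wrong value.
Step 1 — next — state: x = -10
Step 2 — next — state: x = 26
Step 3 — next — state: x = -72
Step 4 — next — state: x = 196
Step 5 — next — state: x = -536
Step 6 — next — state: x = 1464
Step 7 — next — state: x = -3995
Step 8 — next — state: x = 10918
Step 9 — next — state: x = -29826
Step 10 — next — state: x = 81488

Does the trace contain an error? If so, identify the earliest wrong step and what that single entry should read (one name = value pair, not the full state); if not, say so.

step 7, x = -4000

1. x = -2*(3) + (2)*(-2) + (0) = -10 (consistent with the trace)
2. x = -2*(-10) + (2)*(3) + (0) = 26 (no discrepancy)
3. x = -2*(26) + (2)*(-10) + (0) = -72 (confirmed correct)
4. x = -2*(-72) + (2)*(26) + (0) = 196 (consistent with the trace)
5. x = -2*(196) + (2)*(-72) + (0) = -536 (checks out)
6. x = -2*(-536) + (2)*(196) + (0) = 1464 (matches)
7. x = -2*(1464) + (2)*(-536) + (0) = -4000 (the trace has a different value)
That makes step 7 the first incorrect line — x = -4000 is what it should show.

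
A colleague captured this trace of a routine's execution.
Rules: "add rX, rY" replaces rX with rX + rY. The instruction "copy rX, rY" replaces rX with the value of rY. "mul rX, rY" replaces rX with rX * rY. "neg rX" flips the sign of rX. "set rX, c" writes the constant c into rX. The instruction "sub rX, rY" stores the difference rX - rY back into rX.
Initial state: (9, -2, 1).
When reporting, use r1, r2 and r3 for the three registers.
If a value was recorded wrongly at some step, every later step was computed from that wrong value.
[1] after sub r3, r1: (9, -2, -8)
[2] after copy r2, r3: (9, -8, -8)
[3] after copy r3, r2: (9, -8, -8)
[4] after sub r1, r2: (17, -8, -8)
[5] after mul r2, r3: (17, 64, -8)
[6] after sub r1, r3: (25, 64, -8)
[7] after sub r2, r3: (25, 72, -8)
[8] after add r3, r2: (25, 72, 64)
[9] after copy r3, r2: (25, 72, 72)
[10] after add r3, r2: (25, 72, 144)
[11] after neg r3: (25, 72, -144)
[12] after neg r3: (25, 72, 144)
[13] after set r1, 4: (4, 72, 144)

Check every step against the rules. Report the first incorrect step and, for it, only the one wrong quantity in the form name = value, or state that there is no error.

no error

Step 1: r3 = 1 - 9 = -8 — agrees with the trace.
Step 2: r2 = -8 — confirmed correct.
Step 3: r3 = -8 — matches.
Step 4: r1 = 9 - -8 = 17 — exactly as logged.
Step 5: r2 = -8 * -8 = 64 — no discrepancy.
Step 6: r1 = 17 - -8 = 25 — checks out.
Step 7: r2 = 64 - -8 = 72 — agrees with the trace.
Step 8: r3 = -8 + 72 = 64 — matches.
Step 9: r3 = 72 — consistent with the trace.
Step 10: r3 = 72 + 72 = 144 — exactly as logged.
Step 11: r3 = -(144) = -144 — confirmed correct.
Step 12: r3 = -(-144) = 144 — agrees with the trace.
Step 13: r1 = 4 — verified.
The whole run recomputes cleanly — no discrepancies.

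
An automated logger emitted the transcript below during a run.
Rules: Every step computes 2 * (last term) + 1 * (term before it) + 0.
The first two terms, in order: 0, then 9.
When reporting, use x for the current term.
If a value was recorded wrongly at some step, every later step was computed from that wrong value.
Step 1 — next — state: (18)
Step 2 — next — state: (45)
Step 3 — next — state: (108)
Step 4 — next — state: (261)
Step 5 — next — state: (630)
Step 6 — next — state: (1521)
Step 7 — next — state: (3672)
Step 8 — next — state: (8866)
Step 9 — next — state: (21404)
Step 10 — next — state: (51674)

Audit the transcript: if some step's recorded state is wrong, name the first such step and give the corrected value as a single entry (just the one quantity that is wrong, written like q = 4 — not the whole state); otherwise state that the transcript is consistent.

step 1: x = 2*(9) + (1)*(0) + (0) = 18 -> verified
step 2: x = 2*(18) + (1)*(9) + (0) = 45 -> agrees with the transcript
step 3: x = 2*(45) + (1)*(18) + (0) = 108 -> verified
step 4: x = 2*(108) + (1)*(45) + (0) = 261 -> consistent with the transcript
step 5: x = 2*(261) + (1)*(108) + (0) = 630 -> verified
step 6: x = 2*(630) + (1)*(261) + (0) = 1521 -> exactly as logged
step 7: x = 2*(1521) + (1)*(630) + (0) = 3672 -> consistent with the transcript
step 8: x = 2*(3672) + (1)*(1521) + (0) = 8865 -> a discrepancy with the transcript
First incorrect step: 8; the correct value is x = 8865.

step 8, x = 8865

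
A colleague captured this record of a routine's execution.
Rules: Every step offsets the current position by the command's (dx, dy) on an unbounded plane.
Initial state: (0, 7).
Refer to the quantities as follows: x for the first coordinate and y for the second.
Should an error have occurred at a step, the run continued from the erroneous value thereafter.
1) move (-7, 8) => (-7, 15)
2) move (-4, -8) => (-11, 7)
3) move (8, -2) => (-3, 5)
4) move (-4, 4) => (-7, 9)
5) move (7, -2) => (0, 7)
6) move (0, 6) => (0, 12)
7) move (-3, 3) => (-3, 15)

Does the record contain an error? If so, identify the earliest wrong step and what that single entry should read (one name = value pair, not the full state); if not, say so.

Recomputing the run from the initial state:
step 1: x = -7, y = 15
step 2: x = -11, y = 7
step 3: x = -3, y = 5
step 4: x = -7, y = 9
step 5: x = 0, y = 7
step 6: x = 0, y = 13
step 7: x = -3, y = 16
The first disagreement with the record is at step 6, where the value should be y = 13.

step 6, y = 13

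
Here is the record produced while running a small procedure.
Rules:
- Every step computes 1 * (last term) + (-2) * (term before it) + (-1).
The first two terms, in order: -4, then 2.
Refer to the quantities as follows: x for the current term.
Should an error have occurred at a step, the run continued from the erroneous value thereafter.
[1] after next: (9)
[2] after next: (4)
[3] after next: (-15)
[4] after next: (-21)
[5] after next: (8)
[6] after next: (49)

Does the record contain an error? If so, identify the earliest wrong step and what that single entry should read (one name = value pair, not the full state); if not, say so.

step 4, x = -24

Recomputing the run from the initial state:
step 1: x = 9
step 2: x = 4
step 3: x = -15
step 4: x = -24
step 5: x = 5
step 6: x = 52
The first disagreement with the record is at step 4, where the value should be x = -24.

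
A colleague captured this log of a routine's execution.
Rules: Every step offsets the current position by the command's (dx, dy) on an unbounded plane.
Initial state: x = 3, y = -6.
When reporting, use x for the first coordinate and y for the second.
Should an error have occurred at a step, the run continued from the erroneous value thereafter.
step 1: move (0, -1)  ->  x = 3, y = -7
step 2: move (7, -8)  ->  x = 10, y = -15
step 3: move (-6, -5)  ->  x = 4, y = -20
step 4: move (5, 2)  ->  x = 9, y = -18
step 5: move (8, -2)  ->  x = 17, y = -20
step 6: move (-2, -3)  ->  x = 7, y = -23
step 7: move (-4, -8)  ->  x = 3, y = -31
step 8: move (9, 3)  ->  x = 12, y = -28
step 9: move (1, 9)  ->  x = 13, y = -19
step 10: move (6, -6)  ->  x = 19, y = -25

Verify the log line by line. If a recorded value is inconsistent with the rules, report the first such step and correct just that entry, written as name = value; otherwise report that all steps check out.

step 6, x = 15

Recomputing the run from the initial state:
step 1: x = 3, y = -7
step 2: x = 10, y = -15
step 3: x = 4, y = -20
step 4: x = 9, y = -18
step 5: x = 17, y = -20
step 6: x = 15, y = -23
step 7: x = 11, y = -31
step 8: x = 20, y = -28
step 9: x = 21, y = -19
step 10: x = 27, y = -25
The first disagreement with the log is at step 6, where the value should be x = 15.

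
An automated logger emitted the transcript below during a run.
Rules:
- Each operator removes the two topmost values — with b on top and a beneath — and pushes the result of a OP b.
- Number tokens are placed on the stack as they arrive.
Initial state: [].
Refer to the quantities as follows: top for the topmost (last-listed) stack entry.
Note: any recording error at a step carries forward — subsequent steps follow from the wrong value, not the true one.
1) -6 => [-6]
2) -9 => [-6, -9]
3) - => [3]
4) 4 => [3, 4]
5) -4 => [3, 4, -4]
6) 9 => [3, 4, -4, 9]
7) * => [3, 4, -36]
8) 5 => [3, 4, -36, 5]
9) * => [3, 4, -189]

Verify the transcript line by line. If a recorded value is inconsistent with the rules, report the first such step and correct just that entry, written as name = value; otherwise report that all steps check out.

step 9, top = -180

step 1: push -6: top = -6 -> checks out
step 2: push -9: top = -9 -> confirmed correct
step 3: -6 - -9 = 3 -> agrees with the transcript
step 4: push 4: top = 4 -> checks out
step 5: push -4: top = -4 -> same as recorded
step 6: push 9: top = 9 -> matches
step 7: -4 * 9 = -36 -> verified
step 8: push 5: top = 5 -> verified
step 9: -36 * 5 = -180 -> the transcript has a different value
Conclusion: step 9 carries the first error; the entry should be top = -180.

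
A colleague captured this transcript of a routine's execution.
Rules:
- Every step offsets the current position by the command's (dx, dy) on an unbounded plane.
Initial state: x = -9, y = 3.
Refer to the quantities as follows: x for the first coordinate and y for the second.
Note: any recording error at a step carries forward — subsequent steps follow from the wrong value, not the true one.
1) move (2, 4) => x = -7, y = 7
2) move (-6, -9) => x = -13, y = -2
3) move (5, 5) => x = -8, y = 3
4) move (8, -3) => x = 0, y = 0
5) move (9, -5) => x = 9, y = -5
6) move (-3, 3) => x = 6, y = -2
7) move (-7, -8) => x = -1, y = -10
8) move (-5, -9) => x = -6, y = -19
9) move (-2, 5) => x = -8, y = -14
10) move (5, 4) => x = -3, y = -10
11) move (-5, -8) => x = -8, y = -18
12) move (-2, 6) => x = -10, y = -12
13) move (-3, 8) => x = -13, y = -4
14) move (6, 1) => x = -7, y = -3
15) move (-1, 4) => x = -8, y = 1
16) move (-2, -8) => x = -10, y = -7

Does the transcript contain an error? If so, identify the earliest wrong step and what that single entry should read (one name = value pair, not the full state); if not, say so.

1. x = -9 + (2) = -7, y = 3 + (4) = 7 (in agreement)
2. x = -7 + (-6) = -13, y = 7 + (-9) = -2 (exactly as logged)
3. x = -13 + (5) = -8, y = -2 + (5) = 3 (matches)
4. x = -8 + (8) = 0, y = 3 + (-3) = 0 (matches)
5. x = 0 + (9) = 9, y = 0 + (-5) = -5 (same as recorded)
6. x = 9 + (-3) = 6, y = -5 + (3) = -2 (checks out)
7. x = 6 + (-7) = -1, y = -2 + (-8) = -10 (verified)
8. x = -1 + (-5) = -6, y = -10 + (-9) = -19 (same as recorded)
9. x = -6 + (-2) = -8, y = -19 + (5) = -14 (checks out)
10. x = -8 + (5) = -3, y = -14 + (4) = -10 (consistent with the transcript)
11. x = -3 + (-5) = -8, y = -10 + (-8) = -18 (verified)
12. x = -8 + (-2) = -10, y = -18 + (6) = -12 (checks out)
13. x = -10 + (-3) = -13, y = -12 + (8) = -4 (in agreement)
14. x = -13 + (6) = -7, y = -4 + (1) = -3 (exactly as logged)
15. x = -7 + (-1) = -8, y = -3 + (4) = 1 (exactly as logged)
16. x = -8 + (-2) = -10, y = 1 + (-8) = -7 (in agreement)
All entries verified; no error found.

no error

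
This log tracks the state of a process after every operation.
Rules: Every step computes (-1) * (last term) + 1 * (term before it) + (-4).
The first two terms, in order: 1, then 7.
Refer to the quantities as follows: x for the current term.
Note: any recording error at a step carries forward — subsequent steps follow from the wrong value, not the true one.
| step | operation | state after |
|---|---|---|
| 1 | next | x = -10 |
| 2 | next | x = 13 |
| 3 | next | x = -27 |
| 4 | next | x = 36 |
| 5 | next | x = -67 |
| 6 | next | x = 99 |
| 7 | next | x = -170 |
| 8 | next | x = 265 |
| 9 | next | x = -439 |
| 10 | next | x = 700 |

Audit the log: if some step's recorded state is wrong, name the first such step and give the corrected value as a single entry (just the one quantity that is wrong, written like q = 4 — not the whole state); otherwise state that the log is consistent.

no error

step 1: x = -1*(7) + (1)*(1) + (-4) = -10 -> confirmed correct
step 2: x = -1*(-10) + (1)*(7) + (-4) = 13 -> verified
step 3: x = -1*(13) + (1)*(-10) + (-4) = -27 -> agrees with the log
step 4: x = -1*(-27) + (1)*(13) + (-4) = 36 -> consistent with the log
step 5: x = -1*(36) + (1)*(-27) + (-4) = -67 -> no discrepancy
step 6: x = -1*(-67) + (1)*(36) + (-4) = 99 -> confirmed correct
step 7: x = -1*(99) + (1)*(-67) + (-4) = -170 -> same as recorded
step 8: x = -1*(-170) + (1)*(99) + (-4) = 265 -> agrees with the log
step 9: x = -1*(265) + (1)*(-170) + (-4) = -439 -> matches
step 10: x = -1*(-439) + (1)*(265) + (-4) = 700 -> matches
Nothing is out of place; the run is error-free.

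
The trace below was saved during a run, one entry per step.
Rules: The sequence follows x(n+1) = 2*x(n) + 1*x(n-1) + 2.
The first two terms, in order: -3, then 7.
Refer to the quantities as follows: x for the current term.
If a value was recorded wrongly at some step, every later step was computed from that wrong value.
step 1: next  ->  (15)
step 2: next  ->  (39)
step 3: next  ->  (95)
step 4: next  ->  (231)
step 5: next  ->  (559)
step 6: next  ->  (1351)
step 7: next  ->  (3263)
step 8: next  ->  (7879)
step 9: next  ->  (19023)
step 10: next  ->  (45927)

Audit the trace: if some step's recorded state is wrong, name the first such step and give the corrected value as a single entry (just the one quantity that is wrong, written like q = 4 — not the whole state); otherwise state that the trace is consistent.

step 1, x = 13

step 1: x = 2*(7) + (1)*(-3) + (2) = 13 -> a discrepancy with the trace
First incorrect step: 1; the correct value is x = 13.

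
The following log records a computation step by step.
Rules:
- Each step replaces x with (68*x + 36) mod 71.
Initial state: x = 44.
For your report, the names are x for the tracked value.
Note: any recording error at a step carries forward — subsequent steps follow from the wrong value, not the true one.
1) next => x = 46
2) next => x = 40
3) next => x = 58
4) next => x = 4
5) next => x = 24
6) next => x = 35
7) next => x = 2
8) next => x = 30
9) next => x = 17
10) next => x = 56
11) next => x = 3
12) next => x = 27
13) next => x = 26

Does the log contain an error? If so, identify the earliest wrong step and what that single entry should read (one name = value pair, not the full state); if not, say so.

step 11, x = 10

1. x = (68*44 + 36) mod 71 = 46 (exactly as logged)
2. x = (68*46 + 36) mod 71 = 40 (checks out)
3. x = (68*40 + 36) mod 71 = 58 (same as recorded)
4. x = (68*58 + 36) mod 71 = 4 (matches)
5. x = (68*4 + 36) mod 71 = 24 (agrees with the log)
6. x = (68*24 + 36) mod 71 = 35 (matches)
7. x = (68*35 + 36) mod 71 = 2 (matches)
8. x = (68*2 + 36) mod 71 = 30 (in agreement)
9. x = (68*30 + 36) mod 71 = 17 (same as recorded)
10. x = (68*17 + 36) mod 71 = 56 (exactly as logged)
11. x = (68*56 + 36) mod 71 = 10 (first mismatch against the log)
Step 11 is the first one off; corrected, x = 10.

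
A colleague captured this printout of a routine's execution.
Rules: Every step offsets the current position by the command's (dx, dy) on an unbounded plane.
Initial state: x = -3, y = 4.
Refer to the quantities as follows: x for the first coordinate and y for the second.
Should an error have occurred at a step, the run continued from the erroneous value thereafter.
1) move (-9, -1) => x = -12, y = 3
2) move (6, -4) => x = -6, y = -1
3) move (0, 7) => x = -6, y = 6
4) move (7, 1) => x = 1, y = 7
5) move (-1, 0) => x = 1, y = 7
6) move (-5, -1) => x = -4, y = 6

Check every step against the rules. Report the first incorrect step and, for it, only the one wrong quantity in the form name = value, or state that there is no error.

Recomputing the run from the initial state:
step 1: x = -12, y = 3
step 2: x = -6, y = -1
step 3: x = -6, y = 6
step 4: x = 1, y = 7
step 5: x = 0, y = 7
step 6: x = -5, y = 6
The first disagreement with the printout is at step 5, where the value should be x = 0.

step 5, x = 0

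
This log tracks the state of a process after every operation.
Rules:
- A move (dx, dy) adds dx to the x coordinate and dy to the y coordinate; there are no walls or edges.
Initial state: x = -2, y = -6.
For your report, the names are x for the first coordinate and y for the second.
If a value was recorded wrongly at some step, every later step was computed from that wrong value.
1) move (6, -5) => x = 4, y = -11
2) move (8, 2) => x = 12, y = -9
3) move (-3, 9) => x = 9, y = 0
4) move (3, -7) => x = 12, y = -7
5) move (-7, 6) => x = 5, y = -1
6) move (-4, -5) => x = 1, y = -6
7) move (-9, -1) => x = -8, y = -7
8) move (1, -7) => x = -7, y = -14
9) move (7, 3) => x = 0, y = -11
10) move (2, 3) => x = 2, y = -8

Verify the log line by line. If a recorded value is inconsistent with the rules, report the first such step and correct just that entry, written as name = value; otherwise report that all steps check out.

no error

1. x = -2 + (6) = 4, y = -6 + (-5) = -11 (no discrepancy)
2. x = 4 + (8) = 12, y = -11 + (2) = -9 (matches)
3. x = 12 + (-3) = 9, y = -9 + (9) = 0 (consistent with the log)
4. x = 9 + (3) = 12, y = 0 + (-7) = -7 (verified)
5. x = 12 + (-7) = 5, y = -7 + (6) = -1 (consistent with the log)
6. x = 5 + (-4) = 1, y = -1 + (-5) = -6 (no discrepancy)
7. x = 1 + (-9) = -8, y = -6 + (-1) = -7 (verified)
8. x = -8 + (1) = -7, y = -7 + (-7) = -14 (consistent with the log)
9. x = -7 + (7) = 0, y = -14 + (3) = -11 (matches)
10. x = 0 + (2) = 2, y = -11 + (3) = -8 (confirmed correct)
Every step is consistent.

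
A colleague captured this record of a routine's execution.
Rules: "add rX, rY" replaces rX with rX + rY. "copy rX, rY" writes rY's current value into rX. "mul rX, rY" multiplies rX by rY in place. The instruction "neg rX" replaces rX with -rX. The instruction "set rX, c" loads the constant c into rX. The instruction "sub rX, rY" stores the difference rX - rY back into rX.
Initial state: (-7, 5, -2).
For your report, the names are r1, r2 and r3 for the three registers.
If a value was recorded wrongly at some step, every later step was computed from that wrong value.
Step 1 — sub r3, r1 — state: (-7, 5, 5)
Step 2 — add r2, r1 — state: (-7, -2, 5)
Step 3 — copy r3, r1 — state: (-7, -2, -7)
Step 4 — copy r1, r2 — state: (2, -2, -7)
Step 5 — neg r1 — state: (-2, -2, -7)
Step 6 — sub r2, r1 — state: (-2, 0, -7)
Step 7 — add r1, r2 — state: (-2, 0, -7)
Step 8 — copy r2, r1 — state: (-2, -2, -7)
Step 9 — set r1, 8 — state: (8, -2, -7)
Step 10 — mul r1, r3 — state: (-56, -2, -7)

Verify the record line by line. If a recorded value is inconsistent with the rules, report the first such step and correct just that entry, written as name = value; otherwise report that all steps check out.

step 1: r3 = -2 - -7 = 5 -> same as recorded
step 2: r2 = 5 + -7 = -2 -> verified
step 3: r3 = -7 -> in agreement
step 4: r1 = -2 -> not what was recorded
The audit stops at step 4: the recorded entry is wrong and should be r1 = -2.

step 4, r1 = -2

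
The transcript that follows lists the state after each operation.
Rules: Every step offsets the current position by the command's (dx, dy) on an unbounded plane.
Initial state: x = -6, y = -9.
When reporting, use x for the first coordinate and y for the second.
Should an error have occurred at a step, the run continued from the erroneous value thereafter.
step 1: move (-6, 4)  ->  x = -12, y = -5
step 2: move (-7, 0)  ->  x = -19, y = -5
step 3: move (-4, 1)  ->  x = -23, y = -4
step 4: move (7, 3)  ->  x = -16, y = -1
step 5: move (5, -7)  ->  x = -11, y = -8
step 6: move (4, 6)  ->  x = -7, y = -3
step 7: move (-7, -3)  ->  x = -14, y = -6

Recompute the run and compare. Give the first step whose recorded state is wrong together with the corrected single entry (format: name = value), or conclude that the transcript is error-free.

step 6, y = -2

Recomputing the run from the initial state:
step 1: x = -12, y = -5
step 2: x = -19, y = -5
step 3: x = -23, y = -4
step 4: x = -16, y = -1
step 5: x = -11, y = -8
step 6: x = -7, y = -2
step 7: x = -14, y = -5
The first disagreement with the transcript is at step 6, where the value should be y = -2.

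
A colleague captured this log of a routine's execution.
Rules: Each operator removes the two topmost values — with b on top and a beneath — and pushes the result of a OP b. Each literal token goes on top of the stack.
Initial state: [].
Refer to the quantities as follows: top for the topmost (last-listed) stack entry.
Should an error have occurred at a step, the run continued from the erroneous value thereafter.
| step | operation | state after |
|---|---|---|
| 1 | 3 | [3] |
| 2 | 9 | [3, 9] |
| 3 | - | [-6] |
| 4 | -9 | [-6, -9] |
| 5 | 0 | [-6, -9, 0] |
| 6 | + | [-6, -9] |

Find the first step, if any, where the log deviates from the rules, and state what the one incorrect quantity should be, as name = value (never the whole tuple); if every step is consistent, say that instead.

no error

Recomputing the run from the initial state:
step 1: [3]
step 2: [3, 9]
step 3: [-6]
step 4: [-6, -9]
step 5: [-6, -9, 0]
step 6: [-6, -9]
This matches the log at every step.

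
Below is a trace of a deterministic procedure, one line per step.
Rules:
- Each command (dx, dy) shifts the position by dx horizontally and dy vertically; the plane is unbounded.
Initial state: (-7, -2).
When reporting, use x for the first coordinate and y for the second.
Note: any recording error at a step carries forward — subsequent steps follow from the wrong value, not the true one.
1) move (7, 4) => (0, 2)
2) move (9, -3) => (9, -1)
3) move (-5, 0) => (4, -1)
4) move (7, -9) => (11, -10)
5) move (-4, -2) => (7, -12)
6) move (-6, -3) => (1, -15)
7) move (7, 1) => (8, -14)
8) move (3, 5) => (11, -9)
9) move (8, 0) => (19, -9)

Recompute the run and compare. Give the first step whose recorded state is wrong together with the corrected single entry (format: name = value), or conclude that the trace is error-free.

Recomputing the run from the initial state:
step 1: x = 0, y = 2
step 2: x = 9, y = -1
step 3: x = 4, y = -1
step 4: x = 11, y = -10
step 5: x = 7, y = -12
step 6: x = 1, y = -15
step 7: x = 8, y = -14
step 8: x = 11, y = -9
step 9: x = 19, y = -9
This matches the trace at every step.

no error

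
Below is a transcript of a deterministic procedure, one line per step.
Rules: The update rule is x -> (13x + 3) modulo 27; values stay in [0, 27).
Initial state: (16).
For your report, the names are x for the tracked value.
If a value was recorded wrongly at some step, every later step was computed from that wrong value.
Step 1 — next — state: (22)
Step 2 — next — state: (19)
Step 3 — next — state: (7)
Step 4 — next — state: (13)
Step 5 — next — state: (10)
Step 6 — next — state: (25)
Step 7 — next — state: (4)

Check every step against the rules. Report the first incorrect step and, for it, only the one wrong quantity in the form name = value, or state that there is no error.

1. x = (13*16 + 3) mod 27 = 22 (consistent with the transcript)
2. x = (13*22 + 3) mod 27 = 19 (confirmed correct)
3. x = (13*19 + 3) mod 27 = 7 (agrees with the transcript)
4. x = (13*7 + 3) mod 27 = 13 (confirmed correct)
5. x = (13*13 + 3) mod 27 = 10 (consistent with the transcript)
6. x = (13*10 + 3) mod 27 = 25 (exactly as logged)
7. x = (13*25 + 3) mod 27 = 4 (no discrepancy)
The whole run recomputes cleanly — no discrepancies.

no error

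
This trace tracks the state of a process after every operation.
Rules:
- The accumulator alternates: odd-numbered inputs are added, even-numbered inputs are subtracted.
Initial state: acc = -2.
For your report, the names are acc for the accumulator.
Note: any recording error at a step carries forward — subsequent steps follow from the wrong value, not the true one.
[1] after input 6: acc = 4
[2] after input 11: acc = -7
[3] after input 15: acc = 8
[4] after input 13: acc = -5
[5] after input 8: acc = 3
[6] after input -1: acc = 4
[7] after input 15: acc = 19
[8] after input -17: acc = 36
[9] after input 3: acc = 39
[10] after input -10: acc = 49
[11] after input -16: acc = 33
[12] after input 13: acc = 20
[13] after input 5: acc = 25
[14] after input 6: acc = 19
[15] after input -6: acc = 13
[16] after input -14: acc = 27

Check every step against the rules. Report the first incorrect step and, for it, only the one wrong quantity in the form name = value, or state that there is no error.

no error

1. acc = -2 + 6 = 4 (agrees with the trace)
2. acc = 4 - 11 = -7 (in agreement)
3. acc = -7 + 15 = 8 (in agreement)
4. acc = 8 - 13 = -5 (checks out)
5. acc = -5 + 8 = 3 (exactly as logged)
6. acc = 3 - -1 = 4 (agrees with the trace)
7. acc = 4 + 15 = 19 (in agreement)
8. acc = 19 - -17 = 36 (verified)
9. acc = 36 + 3 = 39 (consistent with the trace)
10. acc = 39 - -10 = 49 (verified)
11. acc = 49 + -16 = 33 (agrees with the trace)
12. acc = 33 - 13 = 20 (matches)
13. acc = 20 + 5 = 25 (exactly as logged)
14. acc = 25 - 6 = 19 (checks out)
15. acc = 19 + -6 = 13 (confirmed correct)
16. acc = 13 - -14 = 27 (confirmed correct)
All steps check out; nothing to correct.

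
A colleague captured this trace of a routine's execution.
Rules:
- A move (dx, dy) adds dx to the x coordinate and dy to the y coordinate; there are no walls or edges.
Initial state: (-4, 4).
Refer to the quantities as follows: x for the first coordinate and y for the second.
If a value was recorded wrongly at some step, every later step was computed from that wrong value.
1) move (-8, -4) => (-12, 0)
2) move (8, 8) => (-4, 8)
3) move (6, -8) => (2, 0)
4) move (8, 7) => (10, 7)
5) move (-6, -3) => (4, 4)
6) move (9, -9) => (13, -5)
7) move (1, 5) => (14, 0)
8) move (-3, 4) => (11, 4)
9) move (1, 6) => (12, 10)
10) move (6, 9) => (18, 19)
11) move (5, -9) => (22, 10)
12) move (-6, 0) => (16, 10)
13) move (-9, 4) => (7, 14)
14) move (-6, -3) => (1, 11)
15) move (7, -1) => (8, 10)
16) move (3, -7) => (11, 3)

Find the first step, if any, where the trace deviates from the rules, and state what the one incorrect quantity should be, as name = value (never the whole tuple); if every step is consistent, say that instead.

Step 1: x = -4 + (-8) = -12, y = 4 + (-4) = 0 — checks out.
Step 2: x = -12 + (8) = -4, y = 0 + (8) = 8 — agrees with the trace.
Step 3: x = -4 + (6) = 2, y = 8 + (-8) = 0 — checks out.
Step 4: x = 2 + (8) = 10, y = 0 + (7) = 7 — exactly as logged.
Step 5: x = 10 + (-6) = 4, y = 7 + (-3) = 4 — exactly as logged.
Step 6: x = 4 + (9) = 13, y = 4 + (-9) = -5 — exactly as logged.
Step 7: x = 13 + (1) = 14, y = -5 + (5) = 0 — checks out.
Step 8: x = 14 + (-3) = 11, y = 0 + (4) = 4 — in agreement.
Step 9: x = 11 + (1) = 12, y = 4 + (6) = 10 — same as recorded.
Step 10: x = 12 + (6) = 18, y = 10 + (9) = 19 — confirmed correct.
Step 11: x = 18 + (5) = 23, y = 19 + (-9) = 10 — first mismatch against the trace.
That makes step 11 the first incorrect line — x = 23 is what it should show.

step 11, x = 23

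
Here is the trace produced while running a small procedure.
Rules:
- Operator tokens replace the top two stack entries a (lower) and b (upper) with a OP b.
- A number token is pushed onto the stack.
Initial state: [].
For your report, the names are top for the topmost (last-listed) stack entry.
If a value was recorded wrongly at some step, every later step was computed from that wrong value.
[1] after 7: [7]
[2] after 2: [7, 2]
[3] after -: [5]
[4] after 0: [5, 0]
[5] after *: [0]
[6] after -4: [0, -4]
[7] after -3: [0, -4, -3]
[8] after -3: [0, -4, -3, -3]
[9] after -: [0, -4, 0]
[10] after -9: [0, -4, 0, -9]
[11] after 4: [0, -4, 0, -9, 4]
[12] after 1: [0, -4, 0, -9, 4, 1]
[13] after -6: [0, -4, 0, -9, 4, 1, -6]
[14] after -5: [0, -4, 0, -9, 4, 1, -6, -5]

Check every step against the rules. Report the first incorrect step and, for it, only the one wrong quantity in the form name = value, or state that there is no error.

Recomputing the run from the initial state:
step 1: [7]
step 2: [7, 2]
step 3: [5]
step 4: [5, 0]
step 5: [0]
step 6: [0, -4]
step 7: [0, -4, -3]
step 8: [0, -4, -3, -3]
step 9: [0, -4, 0]
step 10: [0, -4, 0, -9]
step 11: [0, -4, 0, -9, 4]
step 12: [0, -4, 0, -9, 4, 1]
step 13: [0, -4, 0, -9, 4, 1, -6]
step 14: [0, -4, 0, -9, 4, 1, -6, -5]
This matches the trace at every step.

no error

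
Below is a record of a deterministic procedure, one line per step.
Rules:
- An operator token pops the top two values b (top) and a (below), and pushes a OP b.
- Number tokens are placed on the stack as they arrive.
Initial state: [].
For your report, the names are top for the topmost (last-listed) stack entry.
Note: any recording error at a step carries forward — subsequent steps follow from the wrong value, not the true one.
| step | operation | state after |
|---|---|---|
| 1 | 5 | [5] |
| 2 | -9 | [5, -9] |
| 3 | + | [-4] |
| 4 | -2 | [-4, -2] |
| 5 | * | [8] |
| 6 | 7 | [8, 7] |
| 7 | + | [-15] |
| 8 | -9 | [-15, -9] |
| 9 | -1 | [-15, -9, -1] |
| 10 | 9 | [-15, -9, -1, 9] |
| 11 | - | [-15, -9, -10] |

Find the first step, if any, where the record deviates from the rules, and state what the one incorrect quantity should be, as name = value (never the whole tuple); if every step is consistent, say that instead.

step 7, top = 15

step 1: push 5: top = 5 -> in agreement
step 2: push -9: top = -9 -> consistent with the record
step 3: 5 + -9 = -4 -> exactly as logged
step 4: push -2: top = -2 -> agrees with the record
step 5: -4 * -2 = 8 -> verified
step 6: push 7: top = 7 -> in agreement
step 7: 8 + 7 = 15 -> first mismatch against the record
The earliest wrong entry is at step 7: it should read top = 15.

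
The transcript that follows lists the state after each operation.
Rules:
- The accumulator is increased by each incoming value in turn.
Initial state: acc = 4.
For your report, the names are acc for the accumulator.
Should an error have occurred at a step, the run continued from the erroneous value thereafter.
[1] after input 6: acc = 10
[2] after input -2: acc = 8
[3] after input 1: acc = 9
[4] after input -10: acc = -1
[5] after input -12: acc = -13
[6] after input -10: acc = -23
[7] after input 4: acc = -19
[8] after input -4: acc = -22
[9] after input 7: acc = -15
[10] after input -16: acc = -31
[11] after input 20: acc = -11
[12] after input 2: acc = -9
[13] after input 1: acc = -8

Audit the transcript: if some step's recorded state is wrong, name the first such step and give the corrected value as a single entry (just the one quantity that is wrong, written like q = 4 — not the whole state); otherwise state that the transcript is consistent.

Recomputing the run from the initial state:
step 1: acc = 10
step 2: acc = 8
step 3: acc = 9
step 4: acc = -1
step 5: acc = -13
step 6: acc = -23
step 7: acc = -19
step 8: acc = -23
step 9: acc = -16
step 10: acc = -32
step 11: acc = -12
step 12: acc = -10
step 13: acc = -9
The first disagreement with the transcript is at step 8, where the value should be acc = -23.

step 8, acc = -23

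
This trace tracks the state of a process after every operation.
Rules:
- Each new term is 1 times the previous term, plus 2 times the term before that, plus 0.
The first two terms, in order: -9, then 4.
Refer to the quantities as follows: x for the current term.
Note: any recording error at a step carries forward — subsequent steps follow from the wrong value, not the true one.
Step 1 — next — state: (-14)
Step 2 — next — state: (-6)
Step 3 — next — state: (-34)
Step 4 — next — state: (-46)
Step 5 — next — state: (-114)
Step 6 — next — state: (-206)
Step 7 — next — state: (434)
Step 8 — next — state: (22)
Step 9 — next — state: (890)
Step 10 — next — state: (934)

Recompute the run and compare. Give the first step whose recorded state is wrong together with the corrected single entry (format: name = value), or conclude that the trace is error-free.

step 1: x = 1*(4) + (2)*(-9) + (0) = -14 -> checks out
step 2: x = 1*(-14) + (2)*(4) + (0) = -6 -> agrees with the trace
step 3: x = 1*(-6) + (2)*(-14) + (0) = -34 -> exactly as logged
step 4: x = 1*(-34) + (2)*(-6) + (0) = -46 -> in agreement
step 5: x = 1*(-46) + (2)*(-34) + (0) = -114 -> checks out
step 6: x = 1*(-114) + (2)*(-46) + (0) = -206 -> no discrepancy
step 7: x = 1*(-206) + (2)*(-114) + (0) = -434 -> the trace disagrees here
The audit stops at step 7: the recorded entry is wrong and should be x = -434.

step 7, x = -434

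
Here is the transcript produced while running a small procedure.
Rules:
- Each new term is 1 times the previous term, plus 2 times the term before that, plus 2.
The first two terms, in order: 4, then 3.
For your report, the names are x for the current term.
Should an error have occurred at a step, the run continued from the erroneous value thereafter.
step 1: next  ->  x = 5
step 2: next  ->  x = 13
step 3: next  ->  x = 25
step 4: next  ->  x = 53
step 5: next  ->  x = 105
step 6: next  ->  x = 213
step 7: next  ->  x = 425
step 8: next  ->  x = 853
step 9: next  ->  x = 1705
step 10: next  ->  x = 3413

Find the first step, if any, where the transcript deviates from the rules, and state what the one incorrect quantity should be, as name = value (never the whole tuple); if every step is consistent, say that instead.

step 1, x = 13

Step 1: x = 1*(3) + (2)*(4) + (2) = 13 — the entry is off here.
First incorrect step: 1; the correct value is x = 13.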